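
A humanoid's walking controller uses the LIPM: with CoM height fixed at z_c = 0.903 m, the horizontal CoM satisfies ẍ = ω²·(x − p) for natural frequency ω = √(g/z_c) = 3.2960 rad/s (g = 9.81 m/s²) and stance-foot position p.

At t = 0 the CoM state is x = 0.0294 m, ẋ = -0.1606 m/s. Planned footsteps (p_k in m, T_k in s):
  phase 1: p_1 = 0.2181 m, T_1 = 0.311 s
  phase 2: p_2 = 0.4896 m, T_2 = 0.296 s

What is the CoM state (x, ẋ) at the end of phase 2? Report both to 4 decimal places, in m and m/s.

phase 1: p=0.2181, T=0.311, ωT=1.025056, cosh=1.573014, sinh=1.214238; start (x,ẋ)=(0.029400, -0.160600) → end (x,ẋ)=(-0.137892, -1.007827)
phase 2: p=0.4896, T=0.296, ωT=0.975616, cosh=1.514880, sinh=1.137920; start (x,ẋ)=(-0.137892, -1.007827) → end (x,ẋ)=(-0.808921, -3.880202)

x = -0.8089, ẋ = -3.8802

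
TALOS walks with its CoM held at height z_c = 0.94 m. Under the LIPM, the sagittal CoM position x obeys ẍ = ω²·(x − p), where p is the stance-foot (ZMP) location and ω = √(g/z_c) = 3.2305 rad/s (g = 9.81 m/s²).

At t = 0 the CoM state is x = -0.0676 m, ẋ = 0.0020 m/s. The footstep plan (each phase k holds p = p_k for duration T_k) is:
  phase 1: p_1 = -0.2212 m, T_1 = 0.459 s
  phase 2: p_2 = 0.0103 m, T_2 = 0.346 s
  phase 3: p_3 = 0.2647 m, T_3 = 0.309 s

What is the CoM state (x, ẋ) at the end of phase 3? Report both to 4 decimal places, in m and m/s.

x = 1.7190, ẋ = 5.0775

phase 1: p=-0.2212, T=0.459, ωT=1.482800, cosh=2.316131, sinh=2.089130; start (x,ẋ)=(-0.067600, 0.002000) → end (x,ẋ)=(0.135851, 1.041269)
phase 2: p=0.0103, T=0.346, ωT=1.117753, cosh=1.692494, sinh=1.365481; start (x,ẋ)=(0.135851, 1.041269) → end (x,ẋ)=(0.662922, 2.316170)
phase 3: p=0.2647, T=0.309, ωT=0.998225, cosh=1.540996, sinh=1.172463; start (x,ẋ)=(0.662922, 2.316170) → end (x,ẋ)=(1.718980, 5.077534)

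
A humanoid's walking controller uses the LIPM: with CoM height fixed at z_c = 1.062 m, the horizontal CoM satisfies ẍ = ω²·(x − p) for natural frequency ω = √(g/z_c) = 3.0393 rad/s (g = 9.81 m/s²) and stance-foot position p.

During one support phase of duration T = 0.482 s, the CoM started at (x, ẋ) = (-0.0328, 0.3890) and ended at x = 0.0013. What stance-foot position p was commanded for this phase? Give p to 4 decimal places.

p = 0.1455

ωT = 3.0393·0.482 = 1.464943; cosh(ωT) = 2.279193, sinh(ωT) = 2.048102
x(T) = p + (x₀−p)·cosh(ωT) + (ẋ₀/ω)·sinh(ωT) ⇒ p·(1 − cosh) = x(T) − x₀·cosh − (ẋ₀/ω)·sinh
numerator   = 0.0013 − (-0.0328)·2.279193 − (0.3890/3.0393)·2.048102 = -0.186079
denominator = 1 − 2.279193 = -1.279193
p = -0.186079 / -1.279193 = 0.1455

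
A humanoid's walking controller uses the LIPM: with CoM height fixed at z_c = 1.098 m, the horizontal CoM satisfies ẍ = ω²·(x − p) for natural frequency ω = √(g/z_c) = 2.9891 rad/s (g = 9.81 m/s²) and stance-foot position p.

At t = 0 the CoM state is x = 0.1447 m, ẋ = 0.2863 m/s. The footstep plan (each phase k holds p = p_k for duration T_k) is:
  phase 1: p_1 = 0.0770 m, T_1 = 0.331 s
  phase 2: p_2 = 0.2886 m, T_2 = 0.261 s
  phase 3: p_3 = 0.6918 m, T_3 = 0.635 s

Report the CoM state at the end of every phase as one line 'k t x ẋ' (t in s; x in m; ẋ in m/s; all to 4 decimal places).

1 0.3310 0.2916 0.6728
2 0.5920 0.4866 0.8959
3 1.2270 0.9692 1.0553

phase 1: p=0.0770, T=0.331, ωT=0.989392, cosh=1.530701, sinh=1.158898; start (x,ẋ)=(0.144700, 0.286300) → end (x,ẋ)=(0.291629, 0.672757)
phase 2: p=0.2886, T=0.261, ωT=0.780155, cosh=1.320073, sinh=0.861738; start (x,ẋ)=(0.291629, 0.672757) → end (x,ẋ)=(0.486550, 0.895891)
phase 3: p=0.6918, T=0.635, ωT=1.898079, cosh=3.411458, sinh=3.261602; start (x,ẋ)=(0.486550, 0.895891) → end (x,ẋ)=(0.969163, 1.055261)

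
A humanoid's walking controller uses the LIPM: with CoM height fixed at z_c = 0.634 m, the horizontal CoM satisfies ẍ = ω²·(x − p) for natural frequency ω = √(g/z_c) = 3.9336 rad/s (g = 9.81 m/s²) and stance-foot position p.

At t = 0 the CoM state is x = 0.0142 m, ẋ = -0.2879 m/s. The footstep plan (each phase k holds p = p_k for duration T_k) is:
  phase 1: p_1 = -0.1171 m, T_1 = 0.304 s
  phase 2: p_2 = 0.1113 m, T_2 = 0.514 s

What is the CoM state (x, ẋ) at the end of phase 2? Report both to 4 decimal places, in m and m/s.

phase 1: p=-0.1171, T=0.304, ωT=1.195814, cosh=1.804353, sinh=1.501896; start (x,ẋ)=(0.014200, -0.287900) → end (x,ẋ)=(0.009888, 0.256228)
phase 2: p=0.1113, T=0.514, ωT=2.021870, cosh=3.842423, sinh=3.710015; start (x,ẋ)=(0.009888, 0.256228) → end (x,ẋ)=(-0.036704, -0.495441)

x = -0.0367, ẋ = -0.4954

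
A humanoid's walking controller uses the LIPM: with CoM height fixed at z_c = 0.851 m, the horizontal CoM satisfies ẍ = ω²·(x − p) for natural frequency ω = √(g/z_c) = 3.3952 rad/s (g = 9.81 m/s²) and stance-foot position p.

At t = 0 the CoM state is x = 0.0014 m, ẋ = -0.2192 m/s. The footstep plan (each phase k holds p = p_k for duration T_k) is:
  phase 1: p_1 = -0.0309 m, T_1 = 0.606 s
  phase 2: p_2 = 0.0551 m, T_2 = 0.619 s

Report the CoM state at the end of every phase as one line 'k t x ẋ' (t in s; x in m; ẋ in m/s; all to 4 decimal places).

phase 1: p=-0.0309, T=0.606, ωT=2.057491, cosh=3.977042, sinh=3.849268; start (x,ẋ)=(0.001400, -0.219200) → end (x,ẋ)=(-0.150957, -0.449638)
phase 2: p=0.0551, T=0.619, ωT=2.101629, cosh=4.150869, sinh=4.028612; start (x,ẋ)=(-0.150957, -0.449638) → end (x,ẋ)=(-1.333738, -4.684824)

1 0.6060 -0.1510 -0.4496
2 1.2250 -1.3337 -4.6848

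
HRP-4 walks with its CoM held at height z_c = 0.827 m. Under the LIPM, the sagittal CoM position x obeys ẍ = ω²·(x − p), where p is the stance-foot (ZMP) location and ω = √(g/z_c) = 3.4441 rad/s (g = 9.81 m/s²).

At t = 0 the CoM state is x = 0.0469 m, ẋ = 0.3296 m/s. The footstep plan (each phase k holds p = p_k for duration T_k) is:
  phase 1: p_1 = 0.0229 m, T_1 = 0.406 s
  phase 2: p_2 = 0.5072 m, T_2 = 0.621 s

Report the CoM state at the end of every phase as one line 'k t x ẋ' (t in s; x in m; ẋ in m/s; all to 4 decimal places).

phase 1: p=0.0229, T=0.406, ωT=1.398305, cosh=2.147673, sinh=1.900658; start (x,ẋ)=(0.046900, 0.329600) → end (x,ẋ)=(0.256337, 0.864978)
phase 2: p=0.5072, T=0.621, ωT=2.138786, cosh=4.303462, sinh=4.185664; start (x,ẋ)=(0.256337, 0.864978) → end (x,ẋ)=(0.478841, 0.105997)

1 0.4060 0.2563 0.8650
2 1.0270 0.4788 0.1060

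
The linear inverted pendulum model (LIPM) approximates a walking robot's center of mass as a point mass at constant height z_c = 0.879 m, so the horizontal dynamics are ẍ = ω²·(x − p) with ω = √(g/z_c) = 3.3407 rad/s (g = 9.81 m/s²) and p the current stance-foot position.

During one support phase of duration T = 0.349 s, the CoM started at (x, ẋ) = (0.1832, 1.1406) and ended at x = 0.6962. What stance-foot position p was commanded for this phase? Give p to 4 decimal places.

p = 0.1590

ωT = 3.3407·0.349 = 1.165904; cosh(ωT) = 1.760232, sinh(ωT) = 1.448591
x(T) = p + (x₀−p)·cosh(ωT) + (ẋ₀/ω)·sinh(ωT) ⇒ p·(1 − cosh) = x(T) − x₀·cosh − (ẋ₀/ω)·sinh
numerator   = 0.6962 − (0.1832)·1.760232 − (1.1406/3.3407)·1.448591 = -0.120860
denominator = 1 − 1.760232 = -0.760232
p = -0.120860 / -0.760232 = 0.1590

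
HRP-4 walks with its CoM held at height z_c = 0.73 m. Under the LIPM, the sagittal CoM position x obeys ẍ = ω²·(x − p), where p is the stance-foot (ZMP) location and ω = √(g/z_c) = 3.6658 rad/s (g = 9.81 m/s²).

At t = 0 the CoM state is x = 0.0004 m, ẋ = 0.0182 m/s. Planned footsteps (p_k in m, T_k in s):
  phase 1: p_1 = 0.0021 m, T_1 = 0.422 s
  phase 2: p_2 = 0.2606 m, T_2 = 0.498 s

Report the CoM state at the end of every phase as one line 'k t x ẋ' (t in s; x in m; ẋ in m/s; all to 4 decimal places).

phase 1: p=0.0021, T=0.422, ωT=1.546968, cosh=2.455049, sinh=2.242156; start (x,ẋ)=(0.000400, 0.018200) → end (x,ẋ)=(0.009058, 0.030709)
phase 2: p=0.2606, T=0.498, ωT=1.825568, cosh=3.183724, sinh=3.022598; start (x,ẋ)=(0.009058, 0.030709) → end (x,ẋ)=(-0.514918, -2.689373)

1 0.4220 0.0091 0.0307
2 0.9200 -0.5149 -2.6894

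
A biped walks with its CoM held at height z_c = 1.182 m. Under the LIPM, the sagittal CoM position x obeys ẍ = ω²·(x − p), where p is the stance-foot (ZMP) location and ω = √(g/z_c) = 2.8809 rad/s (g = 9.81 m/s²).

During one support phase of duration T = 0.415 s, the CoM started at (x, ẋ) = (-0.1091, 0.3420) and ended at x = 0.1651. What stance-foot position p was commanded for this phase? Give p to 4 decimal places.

ωT = 2.8809·0.415 = 1.195573; cosh(ωT) = 1.803992, sinh(ωT) = 1.501461
x(T) = p + (x₀−p)·cosh(ωT) + (ẋ₀/ω)·sinh(ωT) ⇒ p·(1 − cosh) = x(T) − x₀·cosh − (ẋ₀/ω)·sinh
numerator   = 0.1651 − (-0.1091)·1.803992 − (0.3420/2.8809)·1.501461 = 0.183673
denominator = 1 − 1.803992 = -0.803992
p = 0.183673 / -0.803992 = -0.2285

p = -0.2285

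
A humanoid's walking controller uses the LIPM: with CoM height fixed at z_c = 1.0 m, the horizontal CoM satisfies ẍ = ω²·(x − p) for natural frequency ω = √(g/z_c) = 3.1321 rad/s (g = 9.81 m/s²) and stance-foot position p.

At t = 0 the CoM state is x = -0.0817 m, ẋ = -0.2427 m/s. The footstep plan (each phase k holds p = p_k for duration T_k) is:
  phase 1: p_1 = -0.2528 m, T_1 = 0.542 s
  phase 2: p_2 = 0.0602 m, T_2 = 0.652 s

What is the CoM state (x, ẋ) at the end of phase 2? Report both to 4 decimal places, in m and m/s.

phase 1: p=-0.2528, T=0.542, ωT=1.697598, cosh=2.821969, sinh=2.638847; start (x,ẋ)=(-0.081700, -0.242700) → end (x,ẋ)=(0.025560, 0.729272)
phase 2: p=0.0602, T=0.652, ωT=2.042129, cosh=3.918377, sinh=3.788625; start (x,ẋ)=(0.025560, 0.729272) → end (x,ẋ)=(0.806604, 2.446514)

x = 0.8066, ẋ = 2.4465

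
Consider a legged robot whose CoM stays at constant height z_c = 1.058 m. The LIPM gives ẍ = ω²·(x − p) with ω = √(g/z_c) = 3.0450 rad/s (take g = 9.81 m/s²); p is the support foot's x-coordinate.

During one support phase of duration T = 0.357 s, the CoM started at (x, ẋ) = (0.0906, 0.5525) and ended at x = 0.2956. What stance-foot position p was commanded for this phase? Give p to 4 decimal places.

ωT = 3.0450·0.357 = 1.087065; cosh(ωT) = 1.651381, sinh(ωT) = 1.314176
x(T) = p + (x₀−p)·cosh(ωT) + (ẋ₀/ω)·sinh(ωT) ⇒ p·(1 − cosh) = x(T) − x₀·cosh − (ẋ₀/ω)·sinh
numerator   = 0.2956 − (0.0906)·1.651381 − (0.5525/3.0450)·1.314176 = -0.092466
denominator = 1 − 1.651381 = -0.651381
p = -0.092466 / -0.651381 = 0.1420

p = 0.1420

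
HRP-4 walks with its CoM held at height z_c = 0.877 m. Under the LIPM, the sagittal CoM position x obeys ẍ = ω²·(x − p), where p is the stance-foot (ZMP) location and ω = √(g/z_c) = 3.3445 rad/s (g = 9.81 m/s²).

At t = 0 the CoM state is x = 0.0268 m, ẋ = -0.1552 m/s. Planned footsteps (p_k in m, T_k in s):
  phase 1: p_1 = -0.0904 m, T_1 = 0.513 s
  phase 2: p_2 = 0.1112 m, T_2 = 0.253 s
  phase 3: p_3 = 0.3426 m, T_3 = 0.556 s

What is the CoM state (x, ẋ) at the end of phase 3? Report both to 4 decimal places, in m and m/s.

x = 1.0131, ẋ = 2.4016

phase 1: p=-0.0904, T=0.513, ωT=1.715728, cosh=2.870279, sinh=2.690446; start (x,ẋ)=(0.026800, -0.155200) → end (x,ẋ)=(0.121148, 0.609121)
phase 2: p=0.1112, T=0.253, ωT=0.846159, cosh=1.379868, sinh=0.950808; start (x,ẋ)=(0.121148, 0.609121) → end (x,ẋ)=(0.298094, 0.872141)
phase 3: p=0.3426, T=0.556, ωT=1.859542, cosh=3.288270, sinh=3.132526; start (x,ẋ)=(0.298094, 0.872141) → end (x,ẋ)=(1.013116, 2.401555)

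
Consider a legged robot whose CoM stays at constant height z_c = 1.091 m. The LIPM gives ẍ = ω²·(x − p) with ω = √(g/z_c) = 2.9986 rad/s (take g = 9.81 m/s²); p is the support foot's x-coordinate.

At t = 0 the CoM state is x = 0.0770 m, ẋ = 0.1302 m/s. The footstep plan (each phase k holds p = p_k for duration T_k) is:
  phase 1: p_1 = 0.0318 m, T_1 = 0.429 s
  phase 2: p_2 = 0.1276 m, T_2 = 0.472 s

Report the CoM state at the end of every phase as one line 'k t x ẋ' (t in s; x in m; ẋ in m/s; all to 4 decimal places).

phase 1: p=0.0318, T=0.429, ωT=1.286399, cosh=1.947997, sinh=1.671733; start (x,ẋ)=(0.077000, 0.130200) → end (x,ẋ)=(0.192437, 0.480210)
phase 2: p=0.1276, T=0.472, ωT=1.415339, cosh=2.180363, sinh=1.937520; start (x,ẋ)=(0.192437, 0.480210) → end (x,ẋ)=(0.579251, 1.423723)

1 0.4290 0.1924 0.4802
2 0.9010 0.5793 1.4237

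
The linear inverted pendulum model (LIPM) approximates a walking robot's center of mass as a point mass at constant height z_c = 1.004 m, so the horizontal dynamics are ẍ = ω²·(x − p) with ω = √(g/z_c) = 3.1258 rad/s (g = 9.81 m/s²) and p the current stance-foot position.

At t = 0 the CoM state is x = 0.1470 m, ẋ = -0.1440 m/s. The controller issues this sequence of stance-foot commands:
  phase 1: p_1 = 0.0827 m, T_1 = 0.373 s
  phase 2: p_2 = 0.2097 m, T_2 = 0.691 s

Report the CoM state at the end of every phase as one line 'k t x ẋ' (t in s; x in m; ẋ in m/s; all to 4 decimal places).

phase 1: p=0.0827, T=0.373, ωT=1.165923, cosh=1.760260, sinh=1.448625; start (x,ẋ)=(0.147000, -0.144000) → end (x,ẋ)=(0.129149, 0.037680)
phase 2: p=0.2097, T=0.691, ωT=2.159928, cosh=4.392923, sinh=4.277589; start (x,ẋ)=(0.129149, 0.037680) → end (x,ẋ)=(-0.092589, -0.911510)

1 0.3730 0.1291 0.0377
2 1.0640 -0.0926 -0.9115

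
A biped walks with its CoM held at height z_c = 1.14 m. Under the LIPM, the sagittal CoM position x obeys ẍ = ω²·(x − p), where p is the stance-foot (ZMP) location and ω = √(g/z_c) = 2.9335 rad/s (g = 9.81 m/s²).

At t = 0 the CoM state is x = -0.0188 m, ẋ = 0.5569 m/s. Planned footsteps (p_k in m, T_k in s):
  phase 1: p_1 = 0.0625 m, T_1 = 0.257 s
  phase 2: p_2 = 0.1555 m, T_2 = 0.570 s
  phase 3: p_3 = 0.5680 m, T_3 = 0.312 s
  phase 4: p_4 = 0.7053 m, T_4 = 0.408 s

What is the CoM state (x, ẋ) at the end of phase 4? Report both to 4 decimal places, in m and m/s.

x = 1.7542, ẋ = 3.3596

phase 1: p=0.0625, T=0.257, ωT=0.753910, cosh=1.297908, sinh=0.827385; start (x,ẋ)=(-0.018800, 0.556900) → end (x,ẋ)=(0.114052, 0.525479)
phase 2: p=0.1555, T=0.570, ωT=1.672095, cosh=2.755581, sinh=2.567728; start (x,ẋ)=(0.114052, 0.525479) → end (x,ẋ)=(0.501245, 1.135796)
phase 3: p=0.5680, T=0.312, ωT=0.915252, cosh=1.448910, sinh=1.048494; start (x,ẋ)=(0.501245, 1.135796) → end (x,ẋ)=(0.877235, 1.440343)
phase 4: p=0.7053, T=0.408, ωT=1.196868, cosh=1.805937, sinh=1.503798; start (x,ẋ)=(0.877235, 1.440343) → end (x,ẋ)=(1.754166, 3.359642)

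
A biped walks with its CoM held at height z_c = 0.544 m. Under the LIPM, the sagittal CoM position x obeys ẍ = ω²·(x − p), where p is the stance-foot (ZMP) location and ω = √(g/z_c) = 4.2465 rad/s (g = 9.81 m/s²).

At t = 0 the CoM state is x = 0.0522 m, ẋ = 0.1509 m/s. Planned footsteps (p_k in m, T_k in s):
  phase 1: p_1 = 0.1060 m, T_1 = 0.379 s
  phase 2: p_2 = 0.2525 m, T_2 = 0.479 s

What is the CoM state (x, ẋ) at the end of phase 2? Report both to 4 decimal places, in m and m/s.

x = -0.6673, ẋ = -3.8148

phase 1: p=0.1060, T=0.379, ωT=1.609424, cosh=2.599965, sinh=2.399963; start (x,ẋ)=(0.052200, 0.150900) → end (x,ẋ)=(0.051405, -0.155965)
phase 2: p=0.2525, T=0.479, ωT=2.034073, cosh=3.887984, sinh=3.757182; start (x,ẋ)=(0.051405, -0.155965) → end (x,ẋ)=(-0.667348, -3.814835)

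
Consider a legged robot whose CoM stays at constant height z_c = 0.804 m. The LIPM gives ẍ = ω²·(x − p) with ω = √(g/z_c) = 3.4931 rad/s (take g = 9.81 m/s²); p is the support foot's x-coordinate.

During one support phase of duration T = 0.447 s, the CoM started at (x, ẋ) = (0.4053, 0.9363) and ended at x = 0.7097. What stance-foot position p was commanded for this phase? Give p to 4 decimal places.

p = 0.6111

ωT = 3.4931·0.447 = 1.561416; cosh(ωT) = 2.487701, sinh(ωT) = 2.277862
x(T) = p + (x₀−p)·cosh(ωT) + (ẋ₀/ω)·sinh(ωT) ⇒ p·(1 − cosh) = x(T) − x₀·cosh − (ẋ₀/ω)·sinh
numerator   = 0.7097 − (0.4053)·2.487701 − (0.9363/3.4931)·2.277862 = -0.909130
denominator = 1 − 2.487701 = -1.487701
p = -0.909130 / -1.487701 = 0.6111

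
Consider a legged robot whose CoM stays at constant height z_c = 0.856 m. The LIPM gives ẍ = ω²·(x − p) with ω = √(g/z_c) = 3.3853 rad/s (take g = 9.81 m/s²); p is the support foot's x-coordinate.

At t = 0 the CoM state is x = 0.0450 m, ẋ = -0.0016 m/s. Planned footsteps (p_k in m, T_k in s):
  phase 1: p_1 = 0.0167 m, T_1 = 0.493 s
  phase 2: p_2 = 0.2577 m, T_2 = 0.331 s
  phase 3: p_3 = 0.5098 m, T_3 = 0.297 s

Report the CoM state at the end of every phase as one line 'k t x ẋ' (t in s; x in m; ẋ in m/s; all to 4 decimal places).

1 0.4930 0.0932 0.2408
2 0.8240 0.0762 -0.3544
3 1.1210 -0.2860 -2.2866

phase 1: p=0.0167, T=0.493, ωT=1.668953, cosh=2.747526, sinh=2.559082; start (x,ẋ)=(0.045000, -0.001600) → end (x,ẋ)=(0.093245, 0.240774)
phase 2: p=0.2577, T=0.331, ωT=1.120534, cosh=1.696299, sinh=1.370193; start (x,ẋ)=(0.093245, 0.240774) → end (x,ẋ)=(0.076189, -0.354400)
phase 3: p=0.5098, T=0.297, ωT=1.005434, cosh=1.549490, sinh=1.183604; start (x,ẋ)=(0.076189, -0.354400) → end (x,ẋ)=(-0.285985, -2.286555)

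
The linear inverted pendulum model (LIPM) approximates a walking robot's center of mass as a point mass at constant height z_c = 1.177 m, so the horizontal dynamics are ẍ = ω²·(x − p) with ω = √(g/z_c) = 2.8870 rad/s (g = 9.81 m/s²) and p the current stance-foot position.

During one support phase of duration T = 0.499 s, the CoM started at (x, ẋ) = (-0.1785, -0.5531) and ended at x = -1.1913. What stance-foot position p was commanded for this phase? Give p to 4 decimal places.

ωT = 2.8870·0.499 = 1.440613; cosh(ωT) = 2.230033, sinh(ωT) = 1.993251
x(T) = p + (x₀−p)·cosh(ωT) + (ẋ₀/ω)·sinh(ωT) ⇒ p·(1 − cosh) = x(T) − x₀·cosh − (ẋ₀/ω)·sinh
numerator   = -1.1913 − (-0.1785)·2.230033 − (-0.5531/2.8870)·1.993251 = -0.411366
denominator = 1 − 2.230033 = -1.230033
p = -0.411366 / -1.230033 = 0.3344

p = 0.3344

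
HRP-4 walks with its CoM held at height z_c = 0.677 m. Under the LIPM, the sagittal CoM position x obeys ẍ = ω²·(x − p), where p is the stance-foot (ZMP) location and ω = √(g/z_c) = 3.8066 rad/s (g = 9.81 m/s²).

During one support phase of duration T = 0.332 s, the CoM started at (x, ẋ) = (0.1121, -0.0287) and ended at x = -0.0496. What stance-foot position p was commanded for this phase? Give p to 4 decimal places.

ωT = 3.8066·0.332 = 1.263791; cosh(ωT) = 1.910697, sinh(ωT) = 1.628116
x(T) = p + (x₀−p)·cosh(ωT) + (ẋ₀/ω)·sinh(ωT) ⇒ p·(1 − cosh) = x(T) − x₀·cosh − (ẋ₀/ω)·sinh
numerator   = -0.0496 − (0.1121)·1.910697 − (-0.0287/3.8066)·1.628116 = -0.251514
denominator = 1 − 1.910697 = -0.910697
p = -0.251514 / -0.910697 = 0.2762

p = 0.2762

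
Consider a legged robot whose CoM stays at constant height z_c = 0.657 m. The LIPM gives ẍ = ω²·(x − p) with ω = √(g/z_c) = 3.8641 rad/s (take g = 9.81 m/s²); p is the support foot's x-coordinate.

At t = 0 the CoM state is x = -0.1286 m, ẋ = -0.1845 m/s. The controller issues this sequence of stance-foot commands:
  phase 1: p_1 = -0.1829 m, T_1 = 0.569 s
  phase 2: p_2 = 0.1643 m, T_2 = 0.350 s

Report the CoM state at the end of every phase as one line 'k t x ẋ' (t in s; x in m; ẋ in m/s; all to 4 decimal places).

1 0.5690 -0.1477 0.0922
2 0.9190 -0.4362 -1.9848

phase 1: p=-0.1829, T=0.569, ωT=2.198673, cosh=4.561997, sinh=4.451047; start (x,ẋ)=(-0.128600, -0.184500) → end (x,ẋ)=(-0.147709, 0.092233)
phase 2: p=0.1643, T=0.350, ωT=1.352435, cosh=2.062720, sinh=1.804110; start (x,ẋ)=(-0.147709, 0.092233) → end (x,ẋ)=(-0.436224, -1.984843)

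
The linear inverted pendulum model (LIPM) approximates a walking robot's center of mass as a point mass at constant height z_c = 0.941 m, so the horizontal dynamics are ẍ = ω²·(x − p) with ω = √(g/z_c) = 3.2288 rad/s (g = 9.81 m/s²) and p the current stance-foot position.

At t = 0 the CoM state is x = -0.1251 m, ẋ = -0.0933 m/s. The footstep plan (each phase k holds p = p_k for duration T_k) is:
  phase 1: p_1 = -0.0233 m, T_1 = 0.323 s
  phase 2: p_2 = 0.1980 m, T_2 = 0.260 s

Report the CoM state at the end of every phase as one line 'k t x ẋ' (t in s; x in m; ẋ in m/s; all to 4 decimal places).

phase 1: p=-0.0233, T=0.323, ωT=1.042902, cosh=1.594935, sinh=1.242505; start (x,ẋ)=(-0.125100, -0.093300) → end (x,ẋ)=(-0.221568, -0.557209)
phase 2: p=0.1980, T=0.260, ωT=0.839488, cosh=1.373556, sinh=0.941625; start (x,ẋ)=(-0.221568, -0.557209) → end (x,ẋ)=(-0.540801, -2.040978)

1 0.3230 -0.2216 -0.5572
2 0.5830 -0.5408 -2.0410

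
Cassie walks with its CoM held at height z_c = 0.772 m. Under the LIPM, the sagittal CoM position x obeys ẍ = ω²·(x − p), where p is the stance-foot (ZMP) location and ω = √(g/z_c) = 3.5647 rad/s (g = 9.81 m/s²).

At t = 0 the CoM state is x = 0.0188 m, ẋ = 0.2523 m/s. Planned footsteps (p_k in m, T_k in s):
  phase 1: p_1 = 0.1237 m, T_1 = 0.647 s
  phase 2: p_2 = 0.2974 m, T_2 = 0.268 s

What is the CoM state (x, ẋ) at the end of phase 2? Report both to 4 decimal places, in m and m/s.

x = -0.4103, ẋ = -2.2607

phase 1: p=0.1237, T=0.647, ωT=2.306361, cosh=5.068726, sinh=4.969103; start (x,ẋ)=(0.018800, 0.252300) → end (x,ẋ)=(-0.056309, -0.579292)
phase 2: p=0.2974, T=0.268, ωT=0.955340, cosh=1.492117, sinh=1.107436; start (x,ẋ)=(-0.056309, -0.579292) → end (x,ẋ)=(-0.410343, -2.260702)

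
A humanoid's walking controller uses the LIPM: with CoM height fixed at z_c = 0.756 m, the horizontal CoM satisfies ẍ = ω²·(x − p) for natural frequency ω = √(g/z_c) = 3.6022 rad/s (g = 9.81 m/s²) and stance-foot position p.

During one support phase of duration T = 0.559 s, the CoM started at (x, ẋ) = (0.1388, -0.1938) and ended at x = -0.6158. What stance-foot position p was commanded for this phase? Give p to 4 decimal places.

p = 0.3368

ωT = 3.6022·0.559 = 2.013630; cosh(ωT) = 3.811980, sinh(ωT) = 3.678477
x(T) = p + (x₀−p)·cosh(ωT) + (ẋ₀/ω)·sinh(ωT) ⇒ p·(1 − cosh) = x(T) − x₀·cosh − (ẋ₀/ω)·sinh
numerator   = -0.6158 − (0.1388)·3.811980 − (-0.1938/3.6022)·3.678477 = -0.946999
denominator = 1 − 3.811980 = -2.811980
p = -0.946999 / -2.811980 = 0.3368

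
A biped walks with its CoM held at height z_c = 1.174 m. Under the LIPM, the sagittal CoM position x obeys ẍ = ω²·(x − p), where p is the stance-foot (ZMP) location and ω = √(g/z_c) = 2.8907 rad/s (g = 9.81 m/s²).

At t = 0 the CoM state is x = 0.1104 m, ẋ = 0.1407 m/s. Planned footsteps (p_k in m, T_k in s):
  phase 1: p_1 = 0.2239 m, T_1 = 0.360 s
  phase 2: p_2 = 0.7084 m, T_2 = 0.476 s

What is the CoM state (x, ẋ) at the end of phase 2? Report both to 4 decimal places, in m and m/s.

x = -0.6824, ẋ = -3.6247

phase 1: p=0.2239, T=0.360, ωT=1.040652, cosh=1.592143, sinh=1.238919; start (x,ẋ)=(0.110400, 0.140700) → end (x,ẋ)=(0.103494, -0.182468)
phase 2: p=0.7084, T=0.476, ωT=1.375973, cosh=2.105761, sinh=1.853167; start (x,ẋ)=(0.103494, -0.182468) → end (x,ẋ)=(-0.682363, -3.624685)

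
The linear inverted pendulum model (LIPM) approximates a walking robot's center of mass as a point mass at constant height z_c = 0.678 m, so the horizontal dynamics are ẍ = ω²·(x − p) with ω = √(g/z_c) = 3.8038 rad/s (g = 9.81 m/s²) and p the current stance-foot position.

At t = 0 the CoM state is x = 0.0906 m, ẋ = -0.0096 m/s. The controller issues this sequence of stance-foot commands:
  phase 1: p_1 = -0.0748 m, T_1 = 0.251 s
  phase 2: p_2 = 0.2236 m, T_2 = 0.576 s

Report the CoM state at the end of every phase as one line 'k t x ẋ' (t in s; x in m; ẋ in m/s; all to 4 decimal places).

1 0.2510 0.1691 0.6819
2 0.8270 0.7685 2.1719

phase 1: p=-0.0748, T=0.251, ωT=0.954754, cosh=1.491469, sinh=1.106562; start (x,ẋ)=(0.090600, -0.009600) → end (x,ẋ)=(0.169096, 0.681874)
phase 2: p=0.2236, T=0.576, ωT=2.190989, cosh=4.527929, sinh=4.416123; start (x,ẋ)=(0.169096, 0.681874) → end (x,ẋ)=(0.768450, 2.171919)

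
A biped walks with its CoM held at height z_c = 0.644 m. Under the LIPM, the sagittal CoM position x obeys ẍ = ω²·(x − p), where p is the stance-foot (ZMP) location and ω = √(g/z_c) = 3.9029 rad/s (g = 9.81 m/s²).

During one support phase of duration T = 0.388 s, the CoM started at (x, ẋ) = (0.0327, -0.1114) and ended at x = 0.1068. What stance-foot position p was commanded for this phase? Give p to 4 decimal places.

ωT = 3.9029·0.388 = 1.514325; cosh(ωT) = 2.383154, sinh(ωT) = 2.163198
x(T) = p + (x₀−p)·cosh(ωT) + (ẋ₀/ω)·sinh(ωT) ⇒ p·(1 − cosh) = x(T) − x₀·cosh − (ẋ₀/ω)·sinh
numerator   = 0.1068 − (0.0327)·2.383154 − (-0.1114/3.9029)·2.163198 = 0.090615
denominator = 1 − 2.383154 = -1.383154
p = 0.090615 / -1.383154 = -0.0655

p = -0.0655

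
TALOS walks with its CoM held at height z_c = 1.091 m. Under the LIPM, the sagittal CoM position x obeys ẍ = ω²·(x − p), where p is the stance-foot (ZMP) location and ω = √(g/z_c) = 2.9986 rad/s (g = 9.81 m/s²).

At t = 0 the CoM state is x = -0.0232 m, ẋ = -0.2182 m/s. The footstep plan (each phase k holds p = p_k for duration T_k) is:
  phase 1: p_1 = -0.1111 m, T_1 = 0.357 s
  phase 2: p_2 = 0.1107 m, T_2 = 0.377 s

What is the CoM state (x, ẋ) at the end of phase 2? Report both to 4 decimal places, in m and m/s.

x = -0.1913, ẋ = -0.7443

phase 1: p=-0.1111, T=0.357, ωT=1.070500, cosh=1.629838, sinh=1.287001; start (x,ẋ)=(-0.023200, -0.218200) → end (x,ẋ)=(-0.061489, -0.016407)
phase 2: p=0.1107, T=0.377, ωT=1.130472, cosh=1.710000, sinh=1.387119; start (x,ẋ)=(-0.061489, -0.016407) → end (x,ẋ)=(-0.191332, -0.744261)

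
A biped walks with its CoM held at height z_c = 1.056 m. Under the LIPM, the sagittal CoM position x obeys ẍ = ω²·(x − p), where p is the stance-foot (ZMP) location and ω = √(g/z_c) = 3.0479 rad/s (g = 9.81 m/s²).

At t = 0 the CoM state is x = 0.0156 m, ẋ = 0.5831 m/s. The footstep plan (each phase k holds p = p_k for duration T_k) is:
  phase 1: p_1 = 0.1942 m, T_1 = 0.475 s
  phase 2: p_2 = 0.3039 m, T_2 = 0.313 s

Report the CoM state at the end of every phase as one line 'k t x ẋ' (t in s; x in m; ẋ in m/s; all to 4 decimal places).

phase 1: p=0.1942, T=0.475, ωT=1.447752, cosh=2.244321, sinh=2.009223; start (x,ẋ)=(0.015600, 0.583100) → end (x,ẋ)=(0.177753, 0.214933)
phase 2: p=0.3039, T=0.313, ωT=0.953993, cosh=1.490627, sinh=1.105427; start (x,ẋ)=(0.177753, 0.214933) → end (x,ẋ)=(0.193815, -0.104634)

1 0.4750 0.1778 0.2149
2 0.7880 0.1938 -0.1046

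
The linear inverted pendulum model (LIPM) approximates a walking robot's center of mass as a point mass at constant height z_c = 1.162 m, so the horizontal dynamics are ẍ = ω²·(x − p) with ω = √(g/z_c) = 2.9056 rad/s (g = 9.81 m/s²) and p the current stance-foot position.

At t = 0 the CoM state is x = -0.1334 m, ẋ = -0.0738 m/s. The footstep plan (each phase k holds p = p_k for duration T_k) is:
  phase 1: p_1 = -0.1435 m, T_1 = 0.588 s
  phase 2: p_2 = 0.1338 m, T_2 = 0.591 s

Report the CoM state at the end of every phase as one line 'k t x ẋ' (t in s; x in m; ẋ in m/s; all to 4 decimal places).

1 0.5880 -0.1825 -0.1320
2 1.1790 -0.8978 -2.8562

phase 1: p=-0.1435, T=0.588, ωT=1.708493, cosh=2.850887, sinh=2.669748; start (x,ẋ)=(-0.133400, -0.073800) → end (x,ẋ)=(-0.182516, -0.132048)
phase 2: p=0.1338, T=0.591, ωT=1.717210, cosh=2.874267, sinh=2.694700; start (x,ẋ)=(-0.182516, -0.132048) → end (x,ẋ)=(-0.897838, -2.856203)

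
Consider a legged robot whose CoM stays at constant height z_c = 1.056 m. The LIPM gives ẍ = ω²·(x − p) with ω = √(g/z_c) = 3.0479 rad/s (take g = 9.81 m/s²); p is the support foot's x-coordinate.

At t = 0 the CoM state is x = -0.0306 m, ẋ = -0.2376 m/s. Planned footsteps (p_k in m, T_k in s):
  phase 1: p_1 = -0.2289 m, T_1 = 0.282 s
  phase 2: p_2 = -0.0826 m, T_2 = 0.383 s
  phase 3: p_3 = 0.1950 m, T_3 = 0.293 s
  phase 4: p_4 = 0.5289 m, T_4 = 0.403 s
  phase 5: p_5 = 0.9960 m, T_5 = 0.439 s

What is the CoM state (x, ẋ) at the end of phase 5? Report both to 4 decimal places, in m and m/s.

phase 1: p=-0.2289, T=0.282, ωT=0.859508, cosh=1.392684, sinh=0.969314; start (x,ẋ)=(-0.030600, -0.237600) → end (x,ẋ)=(-0.028294, 0.254950)
phase 2: p=-0.0826, T=0.383, ωT=1.167346, cosh=1.762322, sinh=1.451130; start (x,ẋ)=(-0.028294, 0.254950) → end (x,ẋ)=(0.134489, 0.689495)
phase 3: p=0.1950, T=0.293, ωT=0.893035, cosh=1.425971, sinh=1.016560; start (x,ẋ)=(0.134489, 0.689495) → end (x,ẋ)=(0.338678, 0.795713)
phase 4: p=0.5289, T=0.403, ωT=1.228304, cosh=1.854110, sinh=1.561321; start (x,ẋ)=(0.338678, 0.795713) → end (x,ẋ)=(0.583821, 0.570120)
phase 5: p=0.9960, T=0.439, ωT=1.338028, cosh=2.036941, sinh=1.774579; start (x,ẋ)=(0.583821, 0.570120) → end (x,ẋ)=(0.488356, -1.068069)

x = 0.4884, ẋ = -1.0681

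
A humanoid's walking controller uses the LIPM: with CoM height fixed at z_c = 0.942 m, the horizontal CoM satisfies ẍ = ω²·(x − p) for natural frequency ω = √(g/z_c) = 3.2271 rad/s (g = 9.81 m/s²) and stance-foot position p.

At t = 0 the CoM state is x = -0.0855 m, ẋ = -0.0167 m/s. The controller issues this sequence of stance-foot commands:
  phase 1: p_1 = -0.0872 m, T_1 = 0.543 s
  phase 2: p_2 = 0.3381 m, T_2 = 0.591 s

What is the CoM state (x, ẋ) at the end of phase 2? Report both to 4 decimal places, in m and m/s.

phase 1: p=-0.0872, T=0.543, ωT=1.752315, cosh=2.970657, sinh=2.797285; start (x,ẋ)=(-0.085500, -0.016700) → end (x,ẋ)=(-0.096626, -0.034264)
phase 2: p=0.3381, T=0.591, ωT=1.907216, cosh=3.441404, sinh=3.292911; start (x,ẋ)=(-0.096626, -0.034264) → end (x,ẋ)=(-1.192929, -4.737551)

x = -1.1929, ẋ = -4.7376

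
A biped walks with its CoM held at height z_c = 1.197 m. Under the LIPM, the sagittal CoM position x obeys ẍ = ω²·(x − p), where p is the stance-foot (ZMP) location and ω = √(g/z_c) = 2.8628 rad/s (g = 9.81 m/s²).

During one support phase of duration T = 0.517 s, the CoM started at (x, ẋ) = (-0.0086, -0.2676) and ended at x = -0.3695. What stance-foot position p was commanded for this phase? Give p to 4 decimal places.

p = 0.1182

ωT = 2.8628·0.517 = 1.480068; cosh(ωT) = 2.310432, sinh(ωT) = 2.082810
x(T) = p + (x₀−p)·cosh(ωT) + (ẋ₀/ω)·sinh(ωT) ⇒ p·(1 − cosh) = x(T) − x₀·cosh − (ẋ₀/ω)·sinh
numerator   = -0.3695 − (-0.0086)·2.310432 − (-0.2676/2.8628)·2.082810 = -0.154940
denominator = 1 − 2.310432 = -1.310432
p = -0.154940 / -1.310432 = 0.1182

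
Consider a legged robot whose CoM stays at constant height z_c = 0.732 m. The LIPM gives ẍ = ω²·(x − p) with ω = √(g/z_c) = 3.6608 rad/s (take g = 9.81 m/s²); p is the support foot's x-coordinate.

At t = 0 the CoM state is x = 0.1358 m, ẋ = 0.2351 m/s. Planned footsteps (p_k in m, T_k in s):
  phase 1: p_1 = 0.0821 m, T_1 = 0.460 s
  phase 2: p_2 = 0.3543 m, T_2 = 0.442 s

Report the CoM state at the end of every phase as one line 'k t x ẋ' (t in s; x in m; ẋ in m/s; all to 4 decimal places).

phase 1: p=0.0821, T=0.460, ωT=1.683968, cosh=2.786262, sinh=2.600626; start (x,ẋ)=(0.135800, 0.235100) → end (x,ẋ)=(0.398737, 1.166294)
phase 2: p=0.3543, T=0.442, ωT=1.618074, cosh=2.620823, sinh=2.422543; start (x,ẋ)=(0.398737, 1.166294) → end (x,ẋ)=(1.242559, 3.450737)

1 0.4600 0.3987 1.1663
2 0.9020 1.2426 3.4507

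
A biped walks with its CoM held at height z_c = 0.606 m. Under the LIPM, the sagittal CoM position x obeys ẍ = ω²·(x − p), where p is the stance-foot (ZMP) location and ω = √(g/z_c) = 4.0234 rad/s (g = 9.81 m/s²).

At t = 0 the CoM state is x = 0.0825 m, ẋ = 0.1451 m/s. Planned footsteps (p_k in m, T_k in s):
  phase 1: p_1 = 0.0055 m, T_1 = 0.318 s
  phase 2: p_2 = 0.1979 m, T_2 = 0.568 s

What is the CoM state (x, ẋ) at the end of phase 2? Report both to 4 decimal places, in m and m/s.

phase 1: p=0.0055, T=0.318, ωT=1.279441, cosh=1.936412, sinh=1.658219; start (x,ẋ)=(0.082500, 0.145100) → end (x,ẋ)=(0.214406, 0.794693)
phase 2: p=0.1979, T=0.568, ωT=2.285291, cosh=4.965146, sinh=4.863402; start (x,ẋ)=(0.214406, 0.794693) → end (x,ẋ)=(1.240461, 4.268739)

x = 1.2405, ẋ = 4.2687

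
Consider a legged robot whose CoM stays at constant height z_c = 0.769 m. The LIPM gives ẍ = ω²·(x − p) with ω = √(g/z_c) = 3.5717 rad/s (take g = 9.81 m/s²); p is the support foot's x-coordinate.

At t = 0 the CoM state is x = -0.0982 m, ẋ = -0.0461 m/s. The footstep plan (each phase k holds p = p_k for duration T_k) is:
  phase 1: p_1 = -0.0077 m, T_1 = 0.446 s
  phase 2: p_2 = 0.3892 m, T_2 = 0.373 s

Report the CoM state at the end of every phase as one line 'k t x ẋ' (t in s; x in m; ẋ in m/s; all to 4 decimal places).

phase 1: p=-0.0077, T=0.446, ωT=1.592978, cosh=2.560847, sinh=2.357528; start (x,ẋ)=(-0.098200, -0.046100) → end (x,ẋ)=(-0.269885, -0.880100)
phase 2: p=0.3892, T=0.373, ωT=1.332244, cosh=2.026711, sinh=1.762827; start (x,ẋ)=(-0.269885, -0.880100) → end (x,ẋ)=(-1.380952, -5.933499)

1 0.4460 -0.2699 -0.8801
2 0.8190 -1.3810 -5.9335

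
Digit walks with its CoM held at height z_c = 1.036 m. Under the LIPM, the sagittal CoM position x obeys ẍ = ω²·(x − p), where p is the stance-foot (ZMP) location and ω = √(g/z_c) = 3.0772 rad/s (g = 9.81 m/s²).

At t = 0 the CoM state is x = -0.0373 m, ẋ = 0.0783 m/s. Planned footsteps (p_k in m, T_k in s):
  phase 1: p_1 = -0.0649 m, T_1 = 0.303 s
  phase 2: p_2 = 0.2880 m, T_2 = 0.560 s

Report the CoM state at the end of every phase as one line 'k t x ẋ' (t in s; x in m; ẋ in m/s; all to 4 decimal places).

1 0.3030 0.0029 0.2060
2 0.8630 -0.3545 -1.7837

phase 1: p=-0.0649, T=0.303, ωT=0.932392, cosh=1.467095, sinh=1.073483; start (x,ẋ)=(-0.037300, 0.078300) → end (x,ẋ)=(0.002907, 0.206045)
phase 2: p=0.2880, T=0.560, ωT=1.723232, cosh=2.890548, sinh=2.712059; start (x,ẋ)=(0.002907, 0.206045) → end (x,ẋ)=(-0.354480, -1.783676)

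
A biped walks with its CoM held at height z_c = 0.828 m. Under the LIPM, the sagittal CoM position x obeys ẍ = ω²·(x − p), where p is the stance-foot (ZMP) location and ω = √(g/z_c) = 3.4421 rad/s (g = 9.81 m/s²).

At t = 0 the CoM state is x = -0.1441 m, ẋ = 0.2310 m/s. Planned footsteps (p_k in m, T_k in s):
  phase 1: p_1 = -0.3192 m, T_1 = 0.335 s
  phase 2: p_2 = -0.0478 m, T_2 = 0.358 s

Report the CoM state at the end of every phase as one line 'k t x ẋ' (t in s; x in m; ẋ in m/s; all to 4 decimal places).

1 0.3350 0.0815 1.2619
2 0.6930 0.7679 3.0458

phase 1: p=-0.3192, T=0.335, ωT=1.153104, cosh=1.741833, sinh=1.426177; start (x,ẋ)=(-0.144100, 0.231000) → end (x,ẋ)=(0.081506, 1.261937)
phase 2: p=-0.0478, T=0.358, ωT=1.232272, cosh=1.860320, sinh=1.568691; start (x,ẋ)=(0.081506, 1.261937) → end (x,ẋ)=(0.767861, 3.045805)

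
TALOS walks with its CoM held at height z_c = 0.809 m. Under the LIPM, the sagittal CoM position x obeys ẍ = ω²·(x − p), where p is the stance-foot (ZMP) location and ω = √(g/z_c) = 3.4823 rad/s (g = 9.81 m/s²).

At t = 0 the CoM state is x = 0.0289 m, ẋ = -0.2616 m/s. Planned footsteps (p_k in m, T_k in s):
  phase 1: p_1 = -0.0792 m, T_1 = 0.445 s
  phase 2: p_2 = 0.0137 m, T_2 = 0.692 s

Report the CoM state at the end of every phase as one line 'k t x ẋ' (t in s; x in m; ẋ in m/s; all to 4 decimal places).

1 0.4450 0.0179 0.2027
2 1.1370 0.3586 1.2181

phase 1: p=-0.0792, T=0.445, ωT=1.549624, cosh=2.461012, sinh=2.248684; start (x,ẋ)=(0.028900, -0.261600) → end (x,ẋ)=(0.017908, 0.202686)
phase 2: p=0.0137, T=0.692, ωT=2.409752, cosh=5.610517, sinh=5.520679; start (x,ẋ)=(0.017908, 0.202686) → end (x,ẋ)=(0.358639, 1.218073)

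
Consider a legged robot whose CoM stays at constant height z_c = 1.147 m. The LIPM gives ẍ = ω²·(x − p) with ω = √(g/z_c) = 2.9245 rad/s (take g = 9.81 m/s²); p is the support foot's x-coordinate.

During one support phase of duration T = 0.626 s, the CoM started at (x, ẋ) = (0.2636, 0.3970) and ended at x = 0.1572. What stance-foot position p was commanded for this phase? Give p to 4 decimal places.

ωT = 2.9245·0.626 = 1.830737; cosh(ωT) = 3.199389, sinh(ωT) = 3.039094
x(T) = p + (x₀−p)·cosh(ωT) + (ẋ₀/ω)·sinh(ωT) ⇒ p·(1 − cosh) = x(T) − x₀·cosh − (ẋ₀/ω)·sinh
numerator   = 0.1572 − (0.2636)·3.199389 − (0.3970/2.9245)·3.039094 = -1.098715
denominator = 1 − 3.199389 = -2.199389
p = -1.098715 / -2.199389 = 0.4996

p = 0.4996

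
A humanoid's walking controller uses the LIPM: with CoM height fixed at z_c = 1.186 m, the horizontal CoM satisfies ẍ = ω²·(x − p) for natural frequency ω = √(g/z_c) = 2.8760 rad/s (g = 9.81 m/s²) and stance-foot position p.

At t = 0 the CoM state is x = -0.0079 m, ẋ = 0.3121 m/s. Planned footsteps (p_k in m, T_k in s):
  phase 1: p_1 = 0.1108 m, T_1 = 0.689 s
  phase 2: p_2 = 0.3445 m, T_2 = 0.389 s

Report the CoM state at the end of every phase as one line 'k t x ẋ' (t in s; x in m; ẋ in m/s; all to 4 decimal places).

phase 1: p=0.1108, T=0.689, ωT=1.981564, cosh=3.695966, sinh=3.558113; start (x,ẋ)=(-0.007900, 0.312100) → end (x,ẋ)=(0.058211, -0.061162)
phase 2: p=0.3445, T=0.389, ωT=1.118764, cosh=1.693876, sinh=1.367193; start (x,ẋ)=(0.058211, -0.061162) → end (x,ẋ)=(-0.169513, -1.229302)

1 0.6890 0.0582 -0.0612
2 1.0780 -0.1695 -1.2293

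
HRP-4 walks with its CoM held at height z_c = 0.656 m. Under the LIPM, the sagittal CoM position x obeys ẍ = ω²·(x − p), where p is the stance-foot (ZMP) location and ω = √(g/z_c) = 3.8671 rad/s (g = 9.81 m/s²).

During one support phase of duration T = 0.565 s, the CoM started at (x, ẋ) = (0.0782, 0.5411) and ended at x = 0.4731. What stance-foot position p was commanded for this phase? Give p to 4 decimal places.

ωT = 3.8671·0.565 = 2.184912; cosh(ωT) = 4.501175, sinh(ωT) = 4.388687
x(T) = p + (x₀−p)·cosh(ωT) + (ẋ₀/ω)·sinh(ωT) ⇒ p·(1 − cosh) = x(T) − x₀·cosh − (ẋ₀/ω)·sinh
numerator   = 0.4731 − (0.0782)·4.501175 − (0.5411/3.8671)·4.388687 = -0.492974
denominator = 1 − 4.501175 = -3.501175
p = -0.492974 / -3.501175 = 0.1408

p = 0.1408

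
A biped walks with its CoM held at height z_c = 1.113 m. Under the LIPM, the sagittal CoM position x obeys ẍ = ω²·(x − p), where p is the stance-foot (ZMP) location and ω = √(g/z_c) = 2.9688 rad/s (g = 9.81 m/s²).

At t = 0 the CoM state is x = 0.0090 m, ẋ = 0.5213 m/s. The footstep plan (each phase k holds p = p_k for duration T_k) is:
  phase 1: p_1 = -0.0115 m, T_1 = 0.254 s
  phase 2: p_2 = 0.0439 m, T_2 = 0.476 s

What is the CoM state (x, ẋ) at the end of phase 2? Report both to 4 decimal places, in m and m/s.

x = 0.7708, ẋ = 2.2508

phase 1: p=-0.0115, T=0.254, ωT=0.754075, cosh=1.298045, sinh=0.827600; start (x,ẋ)=(0.009000, 0.521300) → end (x,ẋ)=(0.160430, 0.727039)
phase 2: p=0.0439, T=0.476, ωT=1.413149, cosh=2.176124, sinh=1.932749; start (x,ẋ)=(0.160430, 0.727039) → end (x,ẋ)=(0.770802, 2.250773)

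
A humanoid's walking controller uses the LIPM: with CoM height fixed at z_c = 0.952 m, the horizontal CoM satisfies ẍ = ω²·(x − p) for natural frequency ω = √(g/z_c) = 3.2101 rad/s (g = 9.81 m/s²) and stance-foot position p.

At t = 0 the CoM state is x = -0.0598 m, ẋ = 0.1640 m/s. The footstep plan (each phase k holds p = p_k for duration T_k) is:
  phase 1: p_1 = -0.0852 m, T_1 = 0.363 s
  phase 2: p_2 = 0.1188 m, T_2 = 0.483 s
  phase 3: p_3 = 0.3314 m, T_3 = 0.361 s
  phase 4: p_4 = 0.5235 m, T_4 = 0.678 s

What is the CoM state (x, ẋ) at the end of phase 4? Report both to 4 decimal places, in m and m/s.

x = -0.5915, ẋ = -3.4799

phase 1: p=-0.0852, T=0.363, ωT=1.165266, cosh=1.759308, sinh=1.447469; start (x,ẋ)=(-0.059800, 0.164000) → end (x,ẋ)=(0.033436, 0.406548)
phase 2: p=0.1188, T=0.483, ωT=1.550478, cosh=2.462935, sinh=2.250789; start (x,ẋ)=(0.033436, 0.406548) → end (x,ẋ)=(0.193608, 0.384523)
phase 3: p=0.3314, T=0.361, ωT=1.158846, cosh=1.750051, sinh=1.436203; start (x,ẋ)=(0.193608, 0.384523) → end (x,ẋ)=(0.262293, 0.037666)
phase 4: p=0.5235, T=0.678, ωT=2.176448, cosh=4.464191, sinh=4.350747; start (x,ẋ)=(0.262293, 0.037666) → end (x,ẋ)=(-0.591526, -3.479950)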